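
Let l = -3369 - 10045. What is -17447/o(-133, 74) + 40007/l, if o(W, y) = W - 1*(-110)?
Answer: 233113897/308522 ≈ 755.58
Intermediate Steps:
o(W, y) = 110 + W (o(W, y) = W + 110 = 110 + W)
l = -13414
-17447/o(-133, 74) + 40007/l = -17447/(110 - 133) + 40007/(-13414) = -17447/(-23) + 40007*(-1/13414) = -17447*(-1/23) - 40007/13414 = 17447/23 - 40007/13414 = 233113897/308522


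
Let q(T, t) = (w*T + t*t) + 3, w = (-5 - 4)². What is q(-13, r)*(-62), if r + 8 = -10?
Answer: 45012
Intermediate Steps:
r = -18 (r = -8 - 10 = -18)
w = 81 (w = (-9)² = 81)
q(T, t) = 3 + t² + 81*T (q(T, t) = (81*T + t*t) + 3 = (81*T + t²) + 3 = (t² + 81*T) + 3 = 3 + t² + 81*T)
q(-13, r)*(-62) = (3 + (-18)² + 81*(-13))*(-62) = (3 + 324 - 1053)*(-62) = -726*(-62) = 45012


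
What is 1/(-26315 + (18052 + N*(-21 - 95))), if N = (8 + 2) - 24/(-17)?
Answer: -17/162975 ≈ -0.00010431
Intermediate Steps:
N = 194/17 (N = 10 - 24*(-1/17) = 10 + 24/17 = 194/17 ≈ 11.412)
1/(-26315 + (18052 + N*(-21 - 95))) = 1/(-26315 + (18052 + 194*(-21 - 95)/17)) = 1/(-26315 + (18052 + (194/17)*(-116))) = 1/(-26315 + (18052 - 22504/17)) = 1/(-26315 + 284380/17) = 1/(-162975/17) = -17/162975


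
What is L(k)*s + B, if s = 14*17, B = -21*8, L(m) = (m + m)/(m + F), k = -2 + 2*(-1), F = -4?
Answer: 70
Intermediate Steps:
k = -4 (k = -2 - 2 = -4)
L(m) = 2*m/(-4 + m) (L(m) = (m + m)/(m - 4) = (2*m)/(-4 + m) = 2*m/(-4 + m))
B = -168
s = 238
L(k)*s + B = (2*(-4)/(-4 - 4))*238 - 168 = (2*(-4)/(-8))*238 - 168 = (2*(-4)*(-1/8))*238 - 168 = 1*238 - 168 = 238 - 168 = 70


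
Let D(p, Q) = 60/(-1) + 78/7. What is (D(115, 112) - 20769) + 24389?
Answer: 24998/7 ≈ 3571.1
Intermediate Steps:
D(p, Q) = -342/7 (D(p, Q) = 60*(-1) + 78*(1/7) = -60 + 78/7 = -342/7)
(D(115, 112) - 20769) + 24389 = (-342/7 - 20769) + 24389 = -145725/7 + 24389 = 24998/7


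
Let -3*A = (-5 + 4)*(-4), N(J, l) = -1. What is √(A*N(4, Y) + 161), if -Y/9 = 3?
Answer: √1461/3 ≈ 12.741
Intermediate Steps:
Y = -27 (Y = -9*3 = -27)
A = -4/3 (A = -(-5 + 4)*(-4)/3 = -(-1)*(-4)/3 = -⅓*4 = -4/3 ≈ -1.3333)
√(A*N(4, Y) + 161) = √(-4/3*(-1) + 161) = √(4/3 + 161) = √(487/3) = √1461/3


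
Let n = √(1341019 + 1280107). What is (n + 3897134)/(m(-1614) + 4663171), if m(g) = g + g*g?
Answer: 3897134/7266553 + √2621126/7266553 ≈ 0.53653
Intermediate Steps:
n = √2621126 ≈ 1619.0
m(g) = g + g²
(n + 3897134)/(m(-1614) + 4663171) = (√2621126 + 3897134)/(-1614*(1 - 1614) + 4663171) = (3897134 + √2621126)/(-1614*(-1613) + 4663171) = (3897134 + √2621126)/(2603382 + 4663171) = (3897134 + √2621126)/7266553 = (3897134 + √2621126)*(1/7266553) = 3897134/7266553 + √2621126/7266553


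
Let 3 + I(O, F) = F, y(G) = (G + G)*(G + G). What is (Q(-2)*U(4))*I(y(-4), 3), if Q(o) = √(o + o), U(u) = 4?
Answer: 0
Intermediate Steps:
y(G) = 4*G² (y(G) = (2*G)*(2*G) = 4*G²)
I(O, F) = -3 + F
Q(o) = √2*√o (Q(o) = √(2*o) = √2*√o)
(Q(-2)*U(4))*I(y(-4), 3) = ((√2*√(-2))*4)*(-3 + 3) = ((√2*(I*√2))*4)*0 = ((2*I)*4)*0 = (8*I)*0 = 0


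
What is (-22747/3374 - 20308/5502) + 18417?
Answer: 3486682385/189426 ≈ 18407.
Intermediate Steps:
(-22747/3374 - 20308/5502) + 18417 = (-22747*1/3374 - 20308*1/5502) + 18417 = (-22747/3374 - 10154/2751) + 18417 = -1976257/189426 + 18417 = 3486682385/189426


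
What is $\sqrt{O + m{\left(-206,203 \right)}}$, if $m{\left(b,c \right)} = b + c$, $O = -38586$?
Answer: $i \sqrt{38589} \approx 196.44 i$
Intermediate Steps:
$\sqrt{O + m{\left(-206,203 \right)}} = \sqrt{-38586 + \left(-206 + 203\right)} = \sqrt{-38586 - 3} = \sqrt{-38589} = i \sqrt{38589}$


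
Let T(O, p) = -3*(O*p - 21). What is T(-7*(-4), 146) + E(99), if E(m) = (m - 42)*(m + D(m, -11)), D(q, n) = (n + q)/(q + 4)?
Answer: -670458/103 ≈ -6509.3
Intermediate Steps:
D(q, n) = (n + q)/(4 + q)
E(m) = (-42 + m)*(m + (-11 + m)/(4 + m)) (E(m) = (m - 42)*(m + (-11 + m)/(4 + m)) = (-42 + m)*(m + (-11 + m)/(4 + m)))
T(O, p) = 63 - 3*O*p (T(O, p) = -3*(-21 + O*p) = 63 - 3*O*p)
T(-7*(-4), 146) + E(99) = (63 - 3*(-7*(-4))*146) + (462 + 99**3 - 221*99 - 37*99**2)/(4 + 99) = (63 - 3*28*146) + (462 + 970299 - 21879 - 37*9801)/103 = (63 - 12264) + (462 + 970299 - 21879 - 362637)/103 = -12201 + (1/103)*586245 = -12201 + 586245/103 = -670458/103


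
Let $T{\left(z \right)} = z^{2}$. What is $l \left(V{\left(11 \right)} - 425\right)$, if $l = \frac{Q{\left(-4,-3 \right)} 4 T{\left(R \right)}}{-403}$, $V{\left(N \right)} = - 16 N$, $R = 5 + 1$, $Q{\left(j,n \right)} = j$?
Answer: $- \frac{346176}{403} \approx -859.0$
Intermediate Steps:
$R = 6$
$l = \frac{576}{403}$ ($l = \frac{\left(-4\right) 4 \cdot 6^{2}}{-403} = \left(-16\right) 36 \left(- \frac{1}{403}\right) = \left(-576\right) \left(- \frac{1}{403}\right) = \frac{576}{403} \approx 1.4293$)
$l \left(V{\left(11 \right)} - 425\right) = \frac{576 \left(\left(-16\right) 11 - 425\right)}{403} = \frac{576 \left(-176 - 425\right)}{403} = \frac{576}{403} \left(-601\right) = - \frac{346176}{403}$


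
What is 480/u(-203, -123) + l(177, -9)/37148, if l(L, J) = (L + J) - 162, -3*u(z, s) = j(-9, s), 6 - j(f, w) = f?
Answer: -1783101/18574 ≈ -96.000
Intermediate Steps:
j(f, w) = 6 - f
u(z, s) = -5 (u(z, s) = -(6 - 1*(-9))/3 = -(6 + 9)/3 = -1/3*15 = -5)
l(L, J) = -162 + J + L (l(L, J) = (J + L) - 162 = -162 + J + L)
480/u(-203, -123) + l(177, -9)/37148 = 480/(-5) + (-162 - 9 + 177)/37148 = 480*(-1/5) + 6*(1/37148) = -96 + 3/18574 = -1783101/18574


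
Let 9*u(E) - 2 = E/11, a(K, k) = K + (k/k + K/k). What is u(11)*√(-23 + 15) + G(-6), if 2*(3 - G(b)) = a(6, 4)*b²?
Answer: -150 + 2*I*√2/3 ≈ -150.0 + 0.94281*I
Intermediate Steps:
a(K, k) = 1 + K + K/k (a(K, k) = K + (1 + K/k) = 1 + K + K/k)
u(E) = 2/9 + E/99 (u(E) = 2/9 + (E/11)/9 = 2/9 + E/99)
G(b) = 3 - 17*b²/4 (G(b) = 3 - (1 + 6 + 6/4)*b²/2 = 3 - (1 + 6 + 6*(¼))*b²/2 = 3 - (1 + 6 + 3/2)*b²/2 = 3 - 17*b²/4)
u(11)*√(-23 + 15) + G(-6) = (2/9 + (1/99)*11)*√(-23 + 15) + (3 - 17/4*(-6)²) = (2/9 + ⅑)*√(-8) + (3 - 17/4*36) = (2*I*√2)/3 + (3 - 153) = 2*I*√2/3 - 150 = -150 + 2*I*√2/3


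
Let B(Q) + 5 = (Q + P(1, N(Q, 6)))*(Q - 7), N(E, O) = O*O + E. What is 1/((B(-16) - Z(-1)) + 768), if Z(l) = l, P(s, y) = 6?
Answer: 1/994 ≈ 0.0010060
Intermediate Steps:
N(E, O) = E + O² (N(E, O) = O² + E = E + O²)
B(Q) = -5 + (-7 + Q)*(6 + Q) (B(Q) = -5 + (Q + 6)*(Q - 7) = -5 + (6 + Q)*(-7 + Q) = -5 + (-7 + Q)*(6 + Q))
1/((B(-16) - Z(-1)) + 768) = 1/(((-47 + (-16)² - 1*(-16)) - 1*(-1)) + 768) = 1/(((-47 + 256 + 16) + 1) + 768) = 1/((225 + 1) + 768) = 1/(226 + 768) = 1/994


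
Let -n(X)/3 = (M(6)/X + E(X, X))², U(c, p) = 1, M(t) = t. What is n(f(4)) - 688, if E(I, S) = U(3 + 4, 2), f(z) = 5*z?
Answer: -69307/100 ≈ -693.07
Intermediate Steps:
E(I, S) = 1
n(X) = -3*(1 + 6/X)² (n(X) = -3*(6/X + 1)² = -3*(1 + 6/X)²)
n(f(4)) - 688 = -3*(6 + 5*4)²/(5*4)² - 688 = -3*(6 + 20)²/20² - 688 = -3*1/400*26² - 688 = -3*1/400*676 - 688 = -507/100 - 688 = -69307/100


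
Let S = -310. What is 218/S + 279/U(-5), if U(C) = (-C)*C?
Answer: -9194/775 ≈ -11.863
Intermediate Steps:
U(C) = -C**2
218/S + 279/U(-5) = 218/(-310) + 279/((-1*(-5)**2)) = 218*(-1/310) + 279/((-1*25)) = -109/155 + 279/(-25) = -109/155 + 279*(-1/25) = -109/155 - 279/25 = -9194/775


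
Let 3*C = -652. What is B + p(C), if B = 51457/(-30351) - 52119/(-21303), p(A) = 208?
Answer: 4998951286/23946939 ≈ 208.75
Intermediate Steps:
C = -652/3 (C = (⅓)*(-652) = -652/3 ≈ -217.33)
B = 17987974/23946939 (B = 51457*(-1/30351) - 52119*(-1/21303) = -51457/30351 + 5791/2367 = 17987974/23946939 ≈ 0.75116)
B + p(C) = 17987974/23946939 + 208 = 4998951286/23946939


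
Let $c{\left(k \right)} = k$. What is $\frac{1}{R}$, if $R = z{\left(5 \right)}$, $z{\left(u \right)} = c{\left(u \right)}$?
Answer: $\frac{1}{5} \approx 0.2$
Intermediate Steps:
$z{\left(u \right)} = u$
$R = 5$
$\frac{1}{R} = \frac{1}{5}$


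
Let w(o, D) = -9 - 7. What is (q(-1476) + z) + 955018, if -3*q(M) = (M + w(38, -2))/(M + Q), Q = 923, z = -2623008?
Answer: -2767196902/1659 ≈ -1.6680e+6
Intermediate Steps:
w(o, D) = -16
q(M) = -(-16 + M)/(3*(923 + M)) (q(M) = -(M - 16)/(3*(M + 923)) = -(-16 + M)/(3*(923 + M)))
(q(-1476) + z) + 955018 = ((16 - 1*(-1476))/(3*(923 - 1476)) - 2623008) + 955018 = ((⅓)*(16 + 1476)/(-553) - 2623008) + 955018 = ((⅓)*(-1/553)*1492 - 2623008) + 955018 = (-1492/1659 - 2623008) + 955018 = -4351571764/1659 + 955018 = -2767196902/1659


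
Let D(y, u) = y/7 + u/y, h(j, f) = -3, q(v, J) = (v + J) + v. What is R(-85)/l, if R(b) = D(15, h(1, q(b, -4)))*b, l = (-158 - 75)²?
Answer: -1156/380023 ≈ -0.0030419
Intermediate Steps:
l = 54289 (l = (-233)² = 54289)
q(v, J) = J + 2*v (q(v, J) = (J + v) + v = J + 2*v)
D(y, u) = y/7 + u/y (D(y, u) = y*(⅐) + u/y = y/7 + u/y)
R(b) = 68*b/35 (R(b) = ((⅐)*15 - 3/15)*b = (15/7 - 3*1/15)*b = (15/7 - ⅕)*b = 68*b/35)
R(-85)/l = ((68/35)*(-85))/54289 = -1156/7*1/54289 = -1156/380023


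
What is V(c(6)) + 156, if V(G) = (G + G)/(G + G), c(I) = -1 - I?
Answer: 157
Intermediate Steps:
V(G) = 1 (V(G) = (2*G)/((2*G)) = (2*G)*(1/(2*G)) = 1)
V(c(6)) + 156 = 1 + 156 = 157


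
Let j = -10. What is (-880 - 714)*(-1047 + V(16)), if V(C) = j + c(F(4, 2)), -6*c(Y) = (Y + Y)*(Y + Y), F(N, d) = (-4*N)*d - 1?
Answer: 2842102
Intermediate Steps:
F(N, d) = -1 - 4*N*d (F(N, d) = -4*N*d - 1 = -1 - 4*N*d)
c(Y) = -2*Y**2/3 (c(Y) = -(Y + Y)*(Y + Y)/6 = -2*Y*2*Y/6 = -2*Y**2/3)
V(C) = -736 (V(C) = -10 - 2*(-1 - 4*4*2)**2/3 = -10 - 2*(-1 - 32)**2/3 = -10 - 2/3*(-33)**2 = -10 - 2/3*1089 = -10 - 726 = -736)
(-880 - 714)*(-1047 + V(16)) = (-880 - 714)*(-1047 - 736) = -1594*(-1783) = 2842102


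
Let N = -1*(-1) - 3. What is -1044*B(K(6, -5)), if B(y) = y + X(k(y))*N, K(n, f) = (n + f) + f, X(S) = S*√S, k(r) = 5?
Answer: 4176 + 10440*√5 ≈ 27521.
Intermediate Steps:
X(S) = S^(3/2)
K(n, f) = n + 2*f (K(n, f) = (f + n) + f = n + 2*f)
N = -2 (N = 1 - 3 = -2)
B(y) = y - 10*√5 (B(y) = y + 5^(3/2)*(-2) = y + (5*√5)*(-2) = y - 10*√5)
-1044*B(K(6, -5)) = -1044*((6 + 2*(-5)) - 10*√5) = -1044*((6 - 10) - 10*√5) = -1044*(-4 - 10*√5) = 4176 + 10440*√5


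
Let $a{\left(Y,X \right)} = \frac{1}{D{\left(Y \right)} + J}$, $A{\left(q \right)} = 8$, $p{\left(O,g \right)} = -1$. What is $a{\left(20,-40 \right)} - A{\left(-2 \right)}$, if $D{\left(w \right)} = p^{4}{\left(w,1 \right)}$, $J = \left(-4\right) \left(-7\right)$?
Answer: $- \frac{231}{29} \approx -7.9655$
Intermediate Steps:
$J = 28$
$D{\left(w \right)} = 1$ ($D{\left(w \right)} = \left(-1\right)^{4} = 1$)
$a{\left(Y,X \right)} = \frac{1}{29}$ ($a{\left(Y,X \right)} = \frac{1}{1 + 28} = \frac{1}{29}$)
$a{\left(20,-40 \right)} - A{\left(-2 \right)} = \frac{1}{29} - 8 = - \frac{231}{29}$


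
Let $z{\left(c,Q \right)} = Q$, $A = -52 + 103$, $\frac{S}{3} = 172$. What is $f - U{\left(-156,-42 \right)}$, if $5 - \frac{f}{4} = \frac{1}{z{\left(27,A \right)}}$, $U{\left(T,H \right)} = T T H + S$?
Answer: $\frac{52102412}{51} \approx 1.0216 \cdot 10^{6}$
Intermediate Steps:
$S = 516$ ($S = 3 \cdot 172 = 516$)
$A = 51$
$U{\left(T,H \right)} = 516 + H T^{2}$ ($U{\left(T,H \right)} = T T H + 516 = T^{2} H + 516 = H T^{2} + 516 = 516 + H T^{2}$)
$f = \frac{1016}{51}$ ($f = 20 - \frac{4}{51} = \frac{1016}{51} \approx 19.922$)
$f - U{\left(-156,-42 \right)} = \frac{1016}{51} - \left(516 - 42 \left(-156\right)^{2}\right) = \frac{1016}{51} - \left(516 - 1022112\right) = \frac{1016}{51} - -1021596 = \frac{1016}{51} + 1021596 = \frac{52102412}{51}$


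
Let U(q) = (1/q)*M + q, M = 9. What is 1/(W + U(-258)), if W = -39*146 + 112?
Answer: -86/502243 ≈ -0.00017123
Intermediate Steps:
U(q) = q + 9/q (U(q) = (1/q)*9 + q = 9/q + q = q + 9/q)
W = -5582 (W = -5694 + 112 = -5582)
1/(W + U(-258)) = 1/(-5582 + (-258 + 9/(-258))) = 1/(-5582 + (-258 + 9*(-1/258))) = 1/(-5582 + (-258 - 3/86)) = 1/(-5582 - 22191/86) = 1/(-502243/86) = -86/502243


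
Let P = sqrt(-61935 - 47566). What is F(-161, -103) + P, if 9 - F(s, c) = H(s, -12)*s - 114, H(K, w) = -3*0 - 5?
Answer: -682 + I*sqrt(109501) ≈ -682.0 + 330.91*I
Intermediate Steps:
P = I*sqrt(109501) (P = sqrt(-109501) = I*sqrt(109501) ≈ 330.91*I)
H(K, w) = -5 (H(K, w) = 0 - 5 = -5)
F(s, c) = 123 + 5*s (F(s, c) = 9 - (-5*s - 114) = 9 - (-114 - 5*s) = 9 + (114 + 5*s) = 123 + 5*s)
F(-161, -103) + P = (123 + 5*(-161)) + I*sqrt(109501) = (123 - 805) + I*sqrt(109501) = -682 + I*sqrt(109501)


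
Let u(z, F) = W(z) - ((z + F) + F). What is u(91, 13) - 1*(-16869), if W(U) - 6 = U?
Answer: 16849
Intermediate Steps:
W(U) = 6 + U
u(z, F) = 6 - 2*F (u(z, F) = (6 + z) - ((z + F) + F) = (6 + z) - ((F + z) + F) = (6 + z) - (z + 2*F) = (6 + z) + (-z - 2*F) = 6 - 2*F)
u(91, 13) - 1*(-16869) = (6 - 2*13) - 1*(-16869) = (6 - 26) + 16869 = -20 + 16869 = 16849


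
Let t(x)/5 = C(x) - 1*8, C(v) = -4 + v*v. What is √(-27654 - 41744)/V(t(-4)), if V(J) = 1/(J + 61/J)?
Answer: 461*I*√69398/20 ≈ 6072.2*I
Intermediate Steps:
C(v) = -4 + v²
t(x) = -60 + 5*x² (t(x) = 5*((-4 + x²) - 1*8) = 5*((-4 + x²) - 8) = 5*(-12 + x²) = -60 + 5*x²)
√(-27654 - 41744)/V(t(-4)) = √(-27654 - 41744)/(((-60 + 5*(-4)²)/(61 + (-60 + 5*(-4)²)²))) = √(-69398)/(((-60 + 5*16)/(61 + (-60 + 5*16)²))) = (I*√69398)/(((-60 + 80)/(61 + (-60 + 80)²))) = (I*√69398)/((20/(61 + 20²))) = (I*√69398)/((20/(61 + 400))) = (I*√69398)/((20/461)) = (I*√69398)/((20*(1/461))) = (I*√69398)/(20/461) = (I*√69398)*(461/20) = 461*I*√69398/20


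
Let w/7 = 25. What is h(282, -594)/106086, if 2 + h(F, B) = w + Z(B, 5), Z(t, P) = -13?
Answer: 80/53043 ≈ 0.0015082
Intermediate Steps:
w = 175 (w = 7*25 = 175)
h(F, B) = 160 (h(F, B) = -2 + (175 - 13) = -2 + 162 = 160)
h(282, -594)/106086 = 160/106086 = 160*(1/106086) = 80/53043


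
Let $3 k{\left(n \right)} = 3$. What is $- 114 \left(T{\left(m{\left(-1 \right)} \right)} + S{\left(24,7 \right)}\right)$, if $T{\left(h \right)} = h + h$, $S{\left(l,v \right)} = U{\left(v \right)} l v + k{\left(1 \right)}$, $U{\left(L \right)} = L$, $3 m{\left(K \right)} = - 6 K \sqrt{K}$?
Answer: $-134178 - 456 i \approx -1.3418 \cdot 10^{5} - 456.0 i$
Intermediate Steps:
$k{\left(n \right)} = 1$ ($k{\left(n \right)} = \frac{1}{3} \cdot 3 = 1$)
$m{\left(K \right)} = - 2 K^{\frac{3}{2}}$ ($m{\left(K \right)} = \frac{- 6 K \sqrt{K}}{3} = \frac{\left(-6\right) K^{\frac{3}{2}}}{3} = - 2 K^{\frac{3}{2}}$)
$S{\left(l,v \right)} = 1 + l v^{2}$ ($S{\left(l,v \right)} = v l v + 1 = l v v + 1 = l v^{2} + 1 = 1 + l v^{2}$)
$T{\left(h \right)} = 2 h$
$- 114 \left(T{\left(m{\left(-1 \right)} \right)} + S{\left(24,7 \right)}\right) = - 114 \left(2 \left(- 2 \left(-1\right)^{\frac{3}{2}}\right) + \left(1 + 24 \cdot 7^{2}\right)\right) = - 114 \left(2 \left(- 2 \left(- i\right)\right) + \left(1 + 24 \cdot 49\right)\right) = - 114 \left(2 \cdot 2 i + \left(1 + 1176\right)\right) = - 114 \left(4 i + 1177\right) = - 114 \left(1177 + 4 i\right) = -134178 - 456 i$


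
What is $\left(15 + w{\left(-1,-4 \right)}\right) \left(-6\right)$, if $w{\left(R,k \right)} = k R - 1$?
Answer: $-108$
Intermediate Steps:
$w{\left(R,k \right)} = -1 + R k$ ($w{\left(R,k \right)} = R k - 1 = -1 + R k$)
$\left(15 + w{\left(-1,-4 \right)}\right) \left(-6\right) = \left(15 - -3\right) \left(-6\right) = \left(15 + \left(-1 + 4\right)\right) \left(-6\right) = \left(15 + 3\right) \left(-6\right) = 18 \left(-6\right) = -108$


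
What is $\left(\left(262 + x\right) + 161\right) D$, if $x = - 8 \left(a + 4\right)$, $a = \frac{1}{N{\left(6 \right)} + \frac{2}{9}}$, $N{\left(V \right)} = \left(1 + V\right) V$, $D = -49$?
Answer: $- \frac{1819223}{95} \approx -19150.0$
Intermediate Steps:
$N{\left(V \right)} = V \left(1 + V\right)$
$a = \frac{9}{380}$ ($a = \frac{1}{6 \left(1 + 6\right) + \frac{2}{9}} = \frac{1}{6 \cdot 7 + 2 \cdot \frac{1}{9}} = \frac{1}{42 + \frac{2}{9}} = \frac{1}{\frac{380}{9}} = \frac{9}{380} \approx 0.023684$)
$x = - \frac{3058}{95}$ ($x = - 8 \left(\frac{9}{380} + 4\right) = \left(-8\right) \frac{1529}{380} = - \frac{3058}{95} \approx -32.189$)
$\left(\left(262 + x\right) + 161\right) D = \left(\left(262 - \frac{3058}{95}\right) + 161\right) \left(-49\right) = \left(\frac{21832}{95} + 161\right) \left(-49\right) = \frac{37127}{95} \left(-49\right) = - \frac{1819223}{95}$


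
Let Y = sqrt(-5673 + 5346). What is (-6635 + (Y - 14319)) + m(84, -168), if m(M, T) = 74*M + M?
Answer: -14654 + I*sqrt(327) ≈ -14654.0 + 18.083*I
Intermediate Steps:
m(M, T) = 75*M
Y = I*sqrt(327) (Y = sqrt(-327) = I*sqrt(327) ≈ 18.083*I)
(-6635 + (Y - 14319)) + m(84, -168) = (-6635 + (I*sqrt(327) - 14319)) + 75*84 = (-6635 + (-14319 + I*sqrt(327))) + 6300 = (-20954 + I*sqrt(327)) + 6300 = -14654 + I*sqrt(327)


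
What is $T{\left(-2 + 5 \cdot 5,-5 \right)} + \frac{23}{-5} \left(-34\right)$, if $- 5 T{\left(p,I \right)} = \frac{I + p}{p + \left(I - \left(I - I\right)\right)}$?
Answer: $\frac{781}{5} \approx 156.2$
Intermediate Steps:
$T{\left(p,I \right)} = - \frac{1}{5}$ ($T{\left(p,I \right)} = - \frac{\left(I + p\right) \frac{1}{p + \left(I - \left(I - I\right)\right)}}{5} = - \frac{\left(I + p\right) \frac{1}{p + \left(I - 0\right)}}{5} = - \frac{\left(I + p\right) \frac{1}{p + \left(I + 0\right)}}{5} = - \frac{\left(I + p\right) \frac{1}{p + I}}{5} = - \frac{\left(I + p\right) \frac{1}{I + p}}{5} = \left(- \frac{1}{5}\right) 1 = - \frac{1}{5}$)
$T{\left(-2 + 5 \cdot 5,-5 \right)} + \frac{23}{-5} \left(-34\right) = - \frac{1}{5} + \frac{23}{-5} \left(-34\right) = - \frac{1}{5} + 23 \left(- \frac{1}{5}\right) \left(-34\right) = - \frac{1}{5} - - \frac{782}{5} = - \frac{1}{5} + \frac{782}{5} = \frac{781}{5}$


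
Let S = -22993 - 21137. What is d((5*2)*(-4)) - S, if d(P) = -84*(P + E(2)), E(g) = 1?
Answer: 47406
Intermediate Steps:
d(P) = -84 - 84*P (d(P) = -84*(P + 1) = -84*(1 + P) = -84 - 84*P)
S = -44130
d((5*2)*(-4)) - S = (-84 - 84*5*2*(-4)) - 1*(-44130) = (-84 - 840*(-4)) + 44130 = (-84 - 84*(-40)) + 44130 = (-84 + 3360) + 44130 = 3276 + 44130 = 47406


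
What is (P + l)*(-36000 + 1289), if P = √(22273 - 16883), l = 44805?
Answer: -1555226355 - 242977*√110 ≈ -1.5578e+9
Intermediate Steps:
P = 7*√110 (P = √5390 = 7*√110 ≈ 73.417)
(P + l)*(-36000 + 1289) = (7*√110 + 44805)*(-36000 + 1289) = (44805 + 7*√110)*(-34711) = -1555226355 - 242977*√110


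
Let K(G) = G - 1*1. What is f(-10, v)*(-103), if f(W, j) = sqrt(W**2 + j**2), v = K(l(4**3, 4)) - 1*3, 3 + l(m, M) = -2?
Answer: -103*sqrt(181) ≈ -1385.7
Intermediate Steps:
l(m, M) = -5 (l(m, M) = -3 - 2 = -5)
K(G) = -1 + G (K(G) = G - 1 = -1 + G)
v = -9 (v = (-1 - 5) - 1*3 = -6 - 3 = -9)
f(-10, v)*(-103) = sqrt((-10)**2 + (-9)**2)*(-103) = sqrt(100 + 81)*(-103) = sqrt(181)*(-103) = -103*sqrt(181)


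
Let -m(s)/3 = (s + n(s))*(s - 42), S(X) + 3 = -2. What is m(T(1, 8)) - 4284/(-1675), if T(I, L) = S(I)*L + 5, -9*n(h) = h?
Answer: -36100148/5025 ≈ -7184.1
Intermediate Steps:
S(X) = -5 (S(X) = -3 - 2 = -5)
n(h) = -h/9
T(I, L) = 5 - 5*L (T(I, L) = -5*L + 5 = 5 - 5*L)
m(s) = -8*s*(-42 + s)/3 (m(s) = -3*(s - s/9)*(s - 42) = -3*8*s/9*(-42 + s) = -8*s*(-42 + s)/3)
m(T(1, 8)) - 4284/(-1675) = 8*(5 - 5*8)*(42 - (5 - 5*8))/3 - 4284/(-1675) = 8*(5 - 40)*(42 - (5 - 40))/3 - 4284*(-1/1675) = (8/3)*(-35)*(42 - 1*(-35)) + 4284/1675 = (8/3)*(-35)*(42 + 35) + 4284/1675 = (8/3)*(-35)*77 + 4284/1675 = -21560/3 + 4284/1675 = -36100148/5025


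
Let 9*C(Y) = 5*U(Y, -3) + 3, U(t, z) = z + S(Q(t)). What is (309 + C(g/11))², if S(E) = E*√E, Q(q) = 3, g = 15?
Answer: 852004/9 + 9230*√3/9 ≈ 96443.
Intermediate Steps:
S(E) = E^(3/2)
U(t, z) = z + 3*√3 (U(t, z) = z + 3^(3/2) = z + 3*√3)
C(Y) = -4/3 + 5*√3/3 (C(Y) = (5*(-3 + 3*√3) + 3)/9 = ((-15 + 15*√3) + 3)/9 = (-12 + 15*√3)/9 = -4/3 + 5*√3/3)
(309 + C(g/11))² = (309 + (-4/3 + 5*√3/3))² = (923/3 + 5*√3/3)²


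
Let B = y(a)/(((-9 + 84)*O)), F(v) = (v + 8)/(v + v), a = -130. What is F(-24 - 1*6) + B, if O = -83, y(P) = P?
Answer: 193/498 ≈ 0.38755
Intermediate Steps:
F(v) = (8 + v)/(2*v) (F(v) = (8 + v)/((2*v)) = (8 + v)*(1/(2*v)) = (8 + v)/(2*v))
B = 26/1245 (B = -130*(-1/(83*(-9 + 84))) = -130/(75*(-83)) = -130/(-6225) = -130*(-1/6225) = 26/1245 ≈ 0.020884)
F(-24 - 1*6) + B = (8 + (-24 - 1*6))/(2*(-24 - 1*6)) + 26/1245 = (8 + (-24 - 6))/(2*(-24 - 6)) + 26/1245 = (½)*(8 - 30)/(-30) + 26/1245 = (½)*(-1/30)*(-22) + 26/1245 = 11/30 + 26/1245 = 193/498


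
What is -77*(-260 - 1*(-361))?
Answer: -7777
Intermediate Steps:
-77*(-260 - 1*(-361)) = -77*(-260 + 361) = -77*101 = -7777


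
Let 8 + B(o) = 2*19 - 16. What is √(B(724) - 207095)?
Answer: 3*I*√23009 ≈ 455.06*I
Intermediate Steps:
B(o) = 14 (B(o) = -8 + (2*19 - 16) = -8 + (38 - 16) = -8 + 22 = 14)
√(B(724) - 207095) = √(14 - 207095) = √(-207081) = 3*I*√23009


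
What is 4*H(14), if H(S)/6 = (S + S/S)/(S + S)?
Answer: 90/7 ≈ 12.857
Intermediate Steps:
H(S) = 3*(1 + S)/S (H(S) = 6*((S + S/S)/(S + S)) = 6*((S + 1)/((2*S))) = 6*((1 + S)*(1/(2*S))) = 6*((1 + S)/(2*S)) = 3*(1 + S)/S)
4*H(14) = 4*(3 + 3/14) = 4*(45/14) = 90/7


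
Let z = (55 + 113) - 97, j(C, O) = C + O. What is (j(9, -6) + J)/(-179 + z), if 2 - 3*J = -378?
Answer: -389/324 ≈ -1.2006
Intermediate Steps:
J = 380/3 (J = 2/3 - 1/3*(-378) = 2/3 + 126 = 380/3 ≈ 126.67)
z = 71 (z = 168 - 97 = 71)
(j(9, -6) + J)/(-179 + z) = ((9 - 6) + 380/3)/(-179 + 71) = (3 + 380/3)/(-108) = (389/3)*(-1/108) = -389/324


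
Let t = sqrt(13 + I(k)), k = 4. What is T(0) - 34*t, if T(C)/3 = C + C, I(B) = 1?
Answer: -34*sqrt(14) ≈ -127.22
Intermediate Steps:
t = sqrt(14) (t = sqrt(13 + 1) = sqrt(14) ≈ 3.7417)
T(C) = 6*C (T(C) = 3*(C + C) = 3*(2*C) = 6*C)
T(0) - 34*t = 6*0 - 34*sqrt(14) = 0 - 34*sqrt(14) = -34*sqrt(14)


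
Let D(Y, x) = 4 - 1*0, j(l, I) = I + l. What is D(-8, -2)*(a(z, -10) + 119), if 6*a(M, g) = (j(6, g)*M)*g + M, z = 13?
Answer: 2494/3 ≈ 831.33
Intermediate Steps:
a(M, g) = M/6 + M*g*(6 + g)/6 (a(M, g) = (((g + 6)*M)*g + M)/6 = (((6 + g)*M)*g + M)/6 = ((M*(6 + g))*g + M)/6 = (M*g*(6 + g) + M)/6 = (M + M*g*(6 + g))/6 = M/6 + M*g*(6 + g)/6)
D(Y, x) = 4 (D(Y, x) = 4 + 0 = 4)
D(-8, -2)*(a(z, -10) + 119) = 4*((1/6)*13*(1 - 10*(6 - 10)) + 119) = 4*((1/6)*13*(1 - 10*(-4)) + 119) = 4*((1/6)*13*(1 + 40) + 119) = 4*((1/6)*13*41 + 119) = 4*(533/6 + 119) = 4*(1247/6) = 2494/3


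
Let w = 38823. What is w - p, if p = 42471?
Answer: -3648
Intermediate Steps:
w - p = 38823 - 1*42471 = 38823 - 42471 = -3648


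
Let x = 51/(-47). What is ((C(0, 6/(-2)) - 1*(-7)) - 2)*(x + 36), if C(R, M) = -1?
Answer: 6564/47 ≈ 139.66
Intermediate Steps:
x = -51/47 (x = 51*(-1/47) = -51/47 ≈ -1.0851)
((C(0, 6/(-2)) - 1*(-7)) - 2)*(x + 36) = ((-1 - 1*(-7)) - 2)*(-51/47 + 36) = ((-1 + 7) - 2)*(1641/47) = (6 - 2)*(1641/47) = 4*(1641/47) = 6564/47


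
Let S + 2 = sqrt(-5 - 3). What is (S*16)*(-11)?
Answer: 352 - 352*I*sqrt(2) ≈ 352.0 - 497.8*I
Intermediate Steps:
S = -2 + 2*I*sqrt(2) (S = -2 + sqrt(-5 - 3) = -2 + sqrt(-8) = -2 + 2*I*sqrt(2) ≈ -2.0 + 2.8284*I)
(S*16)*(-11) = ((-2 + 2*I*sqrt(2))*16)*(-11) = (-32 + 32*I*sqrt(2))*(-11) = 352 - 352*I*sqrt(2)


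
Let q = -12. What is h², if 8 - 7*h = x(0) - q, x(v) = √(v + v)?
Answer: 16/49 ≈ 0.32653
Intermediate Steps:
x(v) = √2*√v (x(v) = √(2*v) = √2*√v)
h = -4/7 (h = 8/7 - (√2*√0 - 1*(-12))/7 = 8/7 - (√2*0 + 12)/7 = 8/7 - (0 + 12)/7 = 8/7 - ⅐*12 = 8/7 - 12/7 = -4/7 ≈ -0.57143)
h² = (-4/7)² = 16/49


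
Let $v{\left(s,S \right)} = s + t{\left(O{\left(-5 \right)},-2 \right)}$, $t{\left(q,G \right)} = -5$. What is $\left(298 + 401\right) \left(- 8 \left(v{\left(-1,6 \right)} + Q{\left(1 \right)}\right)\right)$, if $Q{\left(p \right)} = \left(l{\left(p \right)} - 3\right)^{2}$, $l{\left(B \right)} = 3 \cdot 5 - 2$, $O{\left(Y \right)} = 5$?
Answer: $-525648$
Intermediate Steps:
$v{\left(s,S \right)} = -5 + s$ ($v{\left(s,S \right)} = s - 5 = -5 + s$)
$l{\left(B \right)} = 13$ ($l{\left(B \right)} = 15 - 2 = 13$)
$Q{\left(p \right)} = 100$ ($Q{\left(p \right)} = \left(13 - 3\right)^{2} = 10^{2} = 100$)
$\left(298 + 401\right) \left(- 8 \left(v{\left(-1,6 \right)} + Q{\left(1 \right)}\right)\right) = \left(298 + 401\right) \left(- 8 \left(\left(-5 - 1\right) + 100\right)\right) = 699 \left(- 8 \left(-6 + 100\right)\right) = 699 \left(\left(-8\right) 94\right) = 699 \left(-752\right) = -525648$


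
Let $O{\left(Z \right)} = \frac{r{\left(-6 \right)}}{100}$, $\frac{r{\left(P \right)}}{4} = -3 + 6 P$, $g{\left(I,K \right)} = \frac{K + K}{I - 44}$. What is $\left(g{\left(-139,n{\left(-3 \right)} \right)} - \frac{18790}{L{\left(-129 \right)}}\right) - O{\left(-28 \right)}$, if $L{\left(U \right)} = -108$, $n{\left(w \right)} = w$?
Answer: $\frac{14458541}{82350} \approx 175.57$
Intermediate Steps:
$g{\left(I,K \right)} = \frac{2 K}{-44 + I}$
$r{\left(P \right)} = -12 + 24 P$ ($r{\left(P \right)} = 4 \left(-3 + 6 P\right) = -12 + 24 P$)
$O{\left(Z \right)} = - \frac{39}{25}$ ($O{\left(Z \right)} = \frac{-12 + 24 \left(-6\right)}{100} = \left(-12 - 144\right) \frac{1}{100} = \left(-156\right) \frac{1}{100} = - \frac{39}{25}$)
$\left(g{\left(-139,n{\left(-3 \right)} \right)} - \frac{18790}{L{\left(-129 \right)}}\right) - O{\left(-28 \right)} = \left(2 \left(-3\right) \frac{1}{-44 - 139} - \frac{18790}{-108}\right) - - \frac{39}{25} = \left(2 \left(-3\right) \frac{1}{-183} - - \frac{9395}{54}\right) + \frac{39}{25} = \left(2 \left(-3\right) \left(- \frac{1}{183}\right) + \frac{9395}{54}\right) + \frac{39}{25} = \left(\frac{2}{61} + \frac{9395}{54}\right) + \frac{39}{25} = \frac{573203}{3294} + \frac{39}{25} = \frac{14458541}{82350}$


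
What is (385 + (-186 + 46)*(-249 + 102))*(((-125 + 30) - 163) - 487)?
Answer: -15618925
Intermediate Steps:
(385 + (-186 + 46)*(-249 + 102))*(((-125 + 30) - 163) - 487) = (385 - 140*(-147))*((-95 - 163) - 487) = (385 + 20580)*(-258 - 487) = 20965*(-745) = -15618925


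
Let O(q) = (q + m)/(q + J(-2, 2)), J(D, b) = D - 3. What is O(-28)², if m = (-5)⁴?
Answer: 39601/121 ≈ 327.28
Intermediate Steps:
J(D, b) = -3 + D
m = 625
O(q) = (625 + q)/(-5 + q) (O(q) = (q + 625)/(q + (-3 - 2)) = (625 + q)/(q - 5) = (625 + q)/(-5 + q))
O(-28)² = ((625 - 28)/(-5 - 28))² = (597/(-33))² = (-1/33*597)² = (-199/11)² = 39601/121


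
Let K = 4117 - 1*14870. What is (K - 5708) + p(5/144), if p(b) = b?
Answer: -2370379/144 ≈ -16461.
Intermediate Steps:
K = -10753 (K = 4117 - 14870 = -10753)
(K - 5708) + p(5/144) = (-10753 - 5708) + 5/144 = -16461 + 5*(1/144) = -16461 + 5/144 = -2370379/144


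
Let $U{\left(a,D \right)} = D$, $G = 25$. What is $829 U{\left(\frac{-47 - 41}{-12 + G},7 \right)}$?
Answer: $5803$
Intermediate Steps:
$829 U{\left(\frac{-47 - 41}{-12 + G},7 \right)} = 829 \cdot 7 = 5803$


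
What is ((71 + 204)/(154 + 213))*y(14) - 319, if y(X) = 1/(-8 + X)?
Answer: -702163/2202 ≈ -318.88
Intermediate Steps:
((71 + 204)/(154 + 213))*y(14) - 319 = ((71 + 204)/(154 + 213))/(-8 + 14) - 319 = (275/367)/6 - 319 = (275*(1/367))*(1/6) - 319 = (275/367)*(1/6) - 319 = 275/2202 - 319 = -702163/2202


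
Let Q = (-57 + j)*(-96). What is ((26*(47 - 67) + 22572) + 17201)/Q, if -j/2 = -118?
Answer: -39253/17184 ≈ -2.2843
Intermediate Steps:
j = 236 (j = -2*(-118) = 236)
Q = -17184 (Q = (-57 + 236)*(-96) = 179*(-96) = -17184)
((26*(47 - 67) + 22572) + 17201)/Q = ((26*(47 - 67) + 22572) + 17201)/(-17184) = ((26*(-20) + 22572) + 17201)*(-1/17184) = ((-520 + 22572) + 17201)*(-1/17184) = (22052 + 17201)*(-1/17184) = 39253*(-1/17184) = -39253/17184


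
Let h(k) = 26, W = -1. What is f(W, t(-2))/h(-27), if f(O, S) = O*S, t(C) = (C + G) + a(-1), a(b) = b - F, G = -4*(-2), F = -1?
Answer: -3/13 ≈ -0.23077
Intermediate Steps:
G = 8
a(b) = 1 + b (a(b) = b - 1*(-1) = b + 1 = 1 + b)
t(C) = 8 + C (t(C) = (C + 8) + (1 - 1) = (8 + C) + 0 = 8 + C)
f(W, t(-2))/h(-27) = -(8 - 2)/26 = -1*6*(1/26) = -6*1/26 = -3/13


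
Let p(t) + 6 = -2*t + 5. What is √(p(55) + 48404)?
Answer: √48293 ≈ 219.76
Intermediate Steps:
p(t) = -1 - 2*t (p(t) = -6 + (-2*t + 5) = -6 + (5 - 2*t) = -1 - 2*t)
√(p(55) + 48404) = √((-1 - 2*55) + 48404) = √((-1 - 110) + 48404) = √(-111 + 48404) = √48293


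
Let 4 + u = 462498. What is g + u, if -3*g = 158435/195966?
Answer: 271899139177/587898 ≈ 4.6249e+5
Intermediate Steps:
u = 462494 (u = -4 + 462498 = 462494)
g = -158435/587898 (g = -158435/(3*195966) = -⅓*158435/195966 = -158435/587898 ≈ -0.26949)
g + u = -158435/587898 + 462494 = 271899139177/587898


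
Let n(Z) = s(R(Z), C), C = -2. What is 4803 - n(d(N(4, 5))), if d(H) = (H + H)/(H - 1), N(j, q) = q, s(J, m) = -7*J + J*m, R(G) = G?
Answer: 9651/2 ≈ 4825.5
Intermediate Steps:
d(H) = 2*H/(-1 + H) (d(H) = (2*H)/(-1 + H) = 2*H/(-1 + H))
n(Z) = -9*Z (n(Z) = Z*(-7 - 2) = Z*(-9) = -9*Z)
4803 - n(d(N(4, 5))) = 4803 - (-9)*2*5/(-1 + 5) = 4803 - (-9)*2*5/4 = 4803 - (-9)*2*5*(1/4) = 4803 - (-9)*5/2 = 4803 - 1*(-45/2) = 4803 + 45/2 = 9651/2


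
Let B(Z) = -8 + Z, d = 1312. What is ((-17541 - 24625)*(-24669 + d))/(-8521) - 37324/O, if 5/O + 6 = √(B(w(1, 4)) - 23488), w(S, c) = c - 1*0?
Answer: -3016129486/42605 - 74648*I*√5873/5 ≈ -70793.0 - 1.1441e+6*I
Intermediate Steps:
w(S, c) = c (w(S, c) = c + 0 = c)
O = 5/(-6 + 2*I*√5873) (O = 5/(-6 + √((-8 + 4) - 23488)) = 5/(-6 + √(-4 - 23488)) = 5/(-6 + √(-23492)) = 5/(-6 + 2*I*√5873) ≈ -0.0012751 - 0.032572*I)
((-17541 - 24625)*(-24669 + d))/(-8521) - 37324/O = ((-17541 - 24625)*(-24669 + 1312))/(-8521) - 37324/(-15/11764 - 5*I*√5873/11764) = -42166*(-23357)*(-1/8521) - 37324/(-15/11764 - 5*I*√5873/11764) = 984871262*(-1/8521) - 37324/(-15/11764 - 5*I*√5873/11764) = -984871262/8521 - 37324/(-15/11764 - 5*I*√5873/11764)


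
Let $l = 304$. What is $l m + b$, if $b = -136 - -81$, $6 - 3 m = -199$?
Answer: $\frac{62155}{3} \approx 20718.0$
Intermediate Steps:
$m = \frac{205}{3}$ ($m = 2 - - \frac{199}{3} = 2 + \frac{199}{3} = \frac{205}{3} \approx 68.333$)
$b = -55$ ($b = -136 + 81 = -55$)
$l m + b = 304 \cdot \frac{205}{3} - 55 = \frac{62320}{3} - 55 = \frac{62155}{3}$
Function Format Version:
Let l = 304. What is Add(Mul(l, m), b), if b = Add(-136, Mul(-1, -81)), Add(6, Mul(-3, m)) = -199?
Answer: Rational(62155, 3) ≈ 20718.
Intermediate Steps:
m = Rational(205, 3) (m = Add(2, Mul(Rational(-1, 3), -199)) = Add(2, Rational(199, 3)) = Rational(205, 3) ≈ 68.333)
b = -55 (b = Add(-136, 81) = -55)
Add(Mul(l, m), b) = Add(Mul(304, Rational(205, 3)), -55) = Add(Rational(62320, 3), -55) = Rational(62155, 3)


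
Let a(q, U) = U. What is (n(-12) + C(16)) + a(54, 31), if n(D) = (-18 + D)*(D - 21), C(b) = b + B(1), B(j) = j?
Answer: 1038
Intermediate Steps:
C(b) = 1 + b (C(b) = b + 1 = 1 + b)
n(D) = (-21 + D)*(-18 + D) (n(D) = (-18 + D)*(-21 + D) = (-21 + D)*(-18 + D))
(n(-12) + C(16)) + a(54, 31) = ((378 + (-12)**2 - 39*(-12)) + (1 + 16)) + 31 = ((378 + 144 + 468) + 17) + 31 = (990 + 17) + 31 = 1007 + 31 = 1038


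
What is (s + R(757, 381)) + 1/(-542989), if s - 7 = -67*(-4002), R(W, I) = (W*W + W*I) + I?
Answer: 613571054131/542989 ≈ 1.1300e+6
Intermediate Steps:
R(W, I) = I + W**2 + I*W (R(W, I) = (W**2 + I*W) + I = I + W**2 + I*W)
s = 268141 (s = 7 - 67*(-4002) = 7 + 268134 = 268141)
(s + R(757, 381)) + 1/(-542989) = (268141 + (381 + 757**2 + 381*757)) + 1/(-542989) = (268141 + (381 + 573049 + 288417)) - 1/542989 = (268141 + 861847) - 1/542989 = 1129988 - 1/542989 = 613571054131/542989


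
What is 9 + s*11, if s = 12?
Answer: 141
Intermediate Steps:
9 + s*11 = 9 + 12*11 = 9 + 132 = 141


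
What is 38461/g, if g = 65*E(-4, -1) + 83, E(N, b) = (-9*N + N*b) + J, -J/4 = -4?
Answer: 38461/3723 ≈ 10.331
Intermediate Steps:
J = 16 (J = -4*(-4) = 16)
E(N, b) = 16 - 9*N + N*b (E(N, b) = (-9*N + N*b) + 16 = 16 - 9*N + N*b)
g = 3723 (g = 65*(16 - 9*(-4) - 4*(-1)) + 83 = 65*(16 + 36 + 4) + 83 = 65*56 + 83 = 3640 + 83 = 3723)
38461/g = 38461/3723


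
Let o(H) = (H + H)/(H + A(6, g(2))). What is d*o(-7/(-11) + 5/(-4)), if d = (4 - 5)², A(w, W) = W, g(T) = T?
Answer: -54/61 ≈ -0.88525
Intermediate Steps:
d = 1 (d = (-1)² = 1)
o(H) = 2*H/(2 + H) (o(H) = (H + H)/(H + 2) = (2*H)/(2 + H) = 2*H/(2 + H))
d*o(-7/(-11) + 5/(-4)) = 1*(2*(-7/(-11) + 5/(-4))/(2 + (-7/(-11) + 5/(-4)))) = 1*(2*(-7*(-1/11) + 5*(-¼))/(2 + (-7*(-1/11) + 5*(-¼)))) = 1*(2*(7/11 - 5/4)/(2 + (7/11 - 5/4))) = 1*(2*(-27/44)/(2 - 27/44)) = 1*(2*(-27/44)/(61/44)) = 1*(2*(-27/44)*(44/61)) = 1*(-54/61) = -54/61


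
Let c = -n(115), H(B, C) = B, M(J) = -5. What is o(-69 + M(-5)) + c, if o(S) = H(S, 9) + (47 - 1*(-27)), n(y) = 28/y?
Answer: -28/115 ≈ -0.24348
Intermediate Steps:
o(S) = 74 + S (o(S) = S + (47 - 1*(-27)) = S + (47 + 27) = S + 74 = 74 + S)
c = -28/115 ≈ -0.24348
o(-69 + M(-5)) + c = (74 + (-69 - 5)) - 28/115 = (74 - 74) - 28/115 = 0 - 28/115 = -28/115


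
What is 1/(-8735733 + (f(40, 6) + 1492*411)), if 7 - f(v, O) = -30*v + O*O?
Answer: -1/8121350 ≈ -1.2313e-7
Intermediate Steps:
f(v, O) = 7 - O² + 30*v (f(v, O) = 7 - (-30*v + O*O) = 7 - (-30*v + O²) = 7 - (O² - 30*v) = 7 + (-O² + 30*v) = 7 - O² + 30*v)
1/(-8735733 + (f(40, 6) + 1492*411)) = 1/(-8735733 + ((7 - 1*6² + 30*40) + 1492*411)) = 1/(-8735733 + ((7 - 1*36 + 1200) + 613212)) = 1/(-8735733 + ((7 - 36 + 1200) + 613212)) = 1/(-8735733 + (1171 + 613212)) = 1/(-8735733 + 614383) = 1/(-8121350) = -1/8121350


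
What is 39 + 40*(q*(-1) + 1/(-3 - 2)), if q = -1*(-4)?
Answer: -129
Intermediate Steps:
q = 4
39 + 40*(q*(-1) + 1/(-3 - 2)) = 39 + 40*(4*(-1) + 1/(-3 - 2)) = 39 + 40*(-4 + 1/(-5)) = 39 + 40*(-4 - ⅕) = 39 + 40*(-21/5) = 39 - 168 = -129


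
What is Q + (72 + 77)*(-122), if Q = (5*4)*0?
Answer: -18178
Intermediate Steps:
Q = 0 (Q = 20*0 = 0)
Q + (72 + 77)*(-122) = 0 + (72 + 77)*(-122) = 0 + 149*(-122) = 0 - 18178 = -18178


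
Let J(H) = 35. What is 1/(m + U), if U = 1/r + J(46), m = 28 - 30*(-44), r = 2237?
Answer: 2237/3093772 ≈ 0.00072307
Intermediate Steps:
m = 1348 (m = 28 + 1320 = 1348)
U = 78296/2237 (U = 1/2237 + 35 = 78296/2237 ≈ 35.000)
1/(m + U) = 1/(1348 + 78296/2237) = 1/(3093772/2237) = 2237/3093772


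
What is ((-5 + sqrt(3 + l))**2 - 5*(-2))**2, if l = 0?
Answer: 1744 - 760*sqrt(3) ≈ 427.64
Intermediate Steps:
((-5 + sqrt(3 + l))**2 - 5*(-2))**2 = ((-5 + sqrt(3 + 0))**2 - 5*(-2))**2 = ((-5 + sqrt(3))**2 + 10)**2 = (10 + (-5 + sqrt(3))**2)**2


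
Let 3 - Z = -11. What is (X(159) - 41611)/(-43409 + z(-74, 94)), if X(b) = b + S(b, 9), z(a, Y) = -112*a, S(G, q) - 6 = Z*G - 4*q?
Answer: 39256/35121 ≈ 1.1177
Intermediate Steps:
Z = 14 (Z = 3 - 1*(-11) = 3 + 11 = 14)
S(G, q) = 6 - 4*q + 14*G (S(G, q) = 6 + (14*G - 4*q) = 6 + (-4*q + 14*G) = 6 - 4*q + 14*G)
X(b) = -30 + 15*b (X(b) = b + (6 - 4*9 + 14*b) = b + (6 - 36 + 14*b) = b + (-30 + 14*b) = -30 + 15*b)
(X(159) - 41611)/(-43409 + z(-74, 94)) = ((-30 + 15*159) - 41611)/(-43409 - 112*(-74)) = ((-30 + 2385) - 41611)/(-43409 + 8288) = (2355 - 41611)/(-35121) = -39256*(-1/35121) = 39256/35121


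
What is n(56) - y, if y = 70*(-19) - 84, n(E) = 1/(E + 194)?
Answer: 353501/250 ≈ 1414.0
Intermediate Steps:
n(E) = 1/(194 + E)
y = -1414 (y = -1330 - 84 = -1414)
n(56) - y = 1/(194 + 56) - 1*(-1414) = 1/250 + 1414 = 353501/250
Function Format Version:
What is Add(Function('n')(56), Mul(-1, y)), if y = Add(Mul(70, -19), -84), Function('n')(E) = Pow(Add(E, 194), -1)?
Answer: Rational(353501, 250) ≈ 1414.0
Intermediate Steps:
Function('n')(E) = Pow(Add(194, E), -1)
y = -1414 (y = Add(-1330, -84) = -1414)
Add(Function('n')(56), Mul(-1, y)) = Add(Pow(Add(194, 56), -1), Mul(-1, -1414)) = Add(Pow(250, -1), 1414) = Add(Rational(1, 250), 1414) = Rational(353501, 250)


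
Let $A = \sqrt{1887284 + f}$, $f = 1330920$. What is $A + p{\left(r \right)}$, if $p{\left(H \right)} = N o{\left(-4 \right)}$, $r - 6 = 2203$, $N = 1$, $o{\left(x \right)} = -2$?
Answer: $-2 + 2 \sqrt{804551} \approx 1791.9$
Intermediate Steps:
$r = 2209$ ($r = 6 + 2203 = 2209$)
$p{\left(H \right)} = -2$ ($p{\left(H \right)} = 1 \left(-2\right) = -2$)
$A = 2 \sqrt{804551}$ ($A = \sqrt{1887284 + 1330920} = \sqrt{3218204} = 2 \sqrt{804551} \approx 1793.9$)
$A + p{\left(r \right)} = 2 \sqrt{804551} - 2 = -2 + 2 \sqrt{804551}$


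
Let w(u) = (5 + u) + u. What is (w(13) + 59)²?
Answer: 8100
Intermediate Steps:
w(u) = 5 + 2*u
(w(13) + 59)² = ((5 + 2*13) + 59)² = ((5 + 26) + 59)² = (31 + 59)² = 90² = 8100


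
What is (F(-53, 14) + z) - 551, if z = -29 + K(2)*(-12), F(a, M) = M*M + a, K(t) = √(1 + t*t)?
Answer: -437 - 12*√5 ≈ -463.83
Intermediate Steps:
K(t) = √(1 + t²)
F(a, M) = a + M² (F(a, M) = M² + a = a + M²)
z = -29 - 12*√5 (z = -29 + √(1 + 2²)*(-12) = -29 + √(1 + 4)*(-12) = -29 + √5*(-12) = -29 - 12*√5 ≈ -55.833)
(F(-53, 14) + z) - 551 = ((-53 + 14²) + (-29 - 12*√5)) - 551 = ((-53 + 196) + (-29 - 12*√5)) - 551 = (143 + (-29 - 12*√5)) - 551 = (114 - 12*√5) - 551 = -437 - 12*√5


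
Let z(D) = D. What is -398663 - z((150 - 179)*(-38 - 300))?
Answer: -408465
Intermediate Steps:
-398663 - z((150 - 179)*(-38 - 300)) = -398663 - (150 - 179)*(-38 - 300) = -398663 - (-29)*(-338) = -398663 - 1*9802 = -398663 - 9802 = -408465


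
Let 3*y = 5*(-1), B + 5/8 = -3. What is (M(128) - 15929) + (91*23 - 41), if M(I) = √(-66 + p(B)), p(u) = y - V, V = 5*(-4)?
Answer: -13877 + I*√429/3 ≈ -13877.0 + 6.9041*I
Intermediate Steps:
B = -29/8 (B = -5/8 - 3 = -29/8 ≈ -3.6250)
y = -5/3 (y = (5*(-1))/3 = (⅓)*(-5) = -5/3 ≈ -1.6667)
V = -20
p(u) = 55/3 (p(u) = -5/3 - 1*(-20) = -5/3 + 20 = 55/3)
M(I) = I*√429/3 (M(I) = √(-66 + 55/3) = √(-143/3) = I*√429/3)
(M(128) - 15929) + (91*23 - 41) = (I*√429/3 - 15929) + (91*23 - 41) = (-15929 + I*√429/3) + (2093 - 41) = (-15929 + I*√429/3) + 2052 = -13877 + I*√429/3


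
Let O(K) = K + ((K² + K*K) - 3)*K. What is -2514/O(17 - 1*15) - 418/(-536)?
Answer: -55937/268 ≈ -208.72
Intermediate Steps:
O(K) = K + K*(-3 + 2*K²) (O(K) = K + ((K² + K²) - 3)*K = K + (2*K² - 3)*K = K + (-3 + 2*K²)*K = K + K*(-3 + 2*K²))
-2514/O(17 - 1*15) - 418/(-536) = -2514*1/(2*(-1 + (17 - 1*15)²)*(17 - 1*15)) - 418/(-536) = -2514*1/(2*(-1 + (17 - 15)²)*(17 - 15)) - 418*(-1/536) = -2514*1/(4*(-1 + 2²)) + 209/268 = -2514*1/(4*(-1 + 4)) + 209/268 = -2514/(2*2*3) + 209/268 = -2514/12 + 209/268 = -2514*1/12 + 209/268 = -419/2 + 209/268 = -55937/268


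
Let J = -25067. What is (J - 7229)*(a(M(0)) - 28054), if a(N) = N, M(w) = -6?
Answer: 906225760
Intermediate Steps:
(J - 7229)*(a(M(0)) - 28054) = (-25067 - 7229)*(-6 - 28054) = -32296*(-28060) = 906225760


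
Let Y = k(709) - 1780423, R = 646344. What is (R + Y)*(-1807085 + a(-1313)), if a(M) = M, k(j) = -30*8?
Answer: 2051300210962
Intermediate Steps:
k(j) = -240
Y = -1780663 (Y = -240 - 1780423 = -1780663)
(R + Y)*(-1807085 + a(-1313)) = (646344 - 1780663)*(-1807085 - 1313) = -1134319*(-1808398) = 2051300210962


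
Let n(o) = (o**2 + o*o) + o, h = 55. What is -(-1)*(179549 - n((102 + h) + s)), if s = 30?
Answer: 109424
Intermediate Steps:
n(o) = o + 2*o**2 (n(o) = (o**2 + o**2) + o = 2*o**2 + o = o + 2*o**2)
-(-1)*(179549 - n((102 + h) + s)) = -(-1)*(179549 - ((102 + 55) + 30)*(1 + 2*((102 + 55) + 30))) = -(-1)*(179549 - (157 + 30)*(1 + 2*(157 + 30))) = -(-1)*(179549 - 187*(1 + 2*187)) = -(-1)*(179549 - 187*(1 + 374)) = -(-1)*(179549 - 187*375) = -(-1)*(179549 - 1*70125) = -(-1)*(179549 - 70125) = -(-1)*109424 = -1*(-109424) = 109424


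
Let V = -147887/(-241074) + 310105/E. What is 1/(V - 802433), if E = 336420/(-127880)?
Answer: -450567306/414661384011515 ≈ -1.0866e-6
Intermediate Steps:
E = -16821/6394 (E = 336420*(-1/127880) = -16821/6394 ≈ -2.6307)
V = -53111308956017/450567306 (V = -147887/(-241074) + 310105/(-16821/6394) = -147887*(-1/241074) + 310105*(-6394/16821) = 147887/241074 - 1982811370/16821 = -53111308956017/450567306 ≈ -1.1788e+5)
1/(V - 802433) = 1/(-53111308956017/450567306 - 802433) = 1/(-414661384011515/450567306) = -450567306/414661384011515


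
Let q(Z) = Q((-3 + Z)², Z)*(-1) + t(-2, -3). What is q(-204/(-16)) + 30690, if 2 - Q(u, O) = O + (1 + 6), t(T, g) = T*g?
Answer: 122855/4 ≈ 30714.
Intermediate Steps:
Q(u, O) = -5 - O (Q(u, O) = 2 - (O + (1 + 6)) = 2 - (O + 7) = 2 - (7 + O) = 2 + (-7 - O) = -5 - O)
q(Z) = 11 + Z (q(Z) = (-5 - Z)*(-1) - 2*(-3) = (5 + Z) + 6 = 11 + Z)
q(-204/(-16)) + 30690 = (11 - 204/(-16)) + 30690 = (11 - 204*(-1/16)) + 30690 = (11 + 51/4) + 30690 = 95/4 + 30690 = 122855/4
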